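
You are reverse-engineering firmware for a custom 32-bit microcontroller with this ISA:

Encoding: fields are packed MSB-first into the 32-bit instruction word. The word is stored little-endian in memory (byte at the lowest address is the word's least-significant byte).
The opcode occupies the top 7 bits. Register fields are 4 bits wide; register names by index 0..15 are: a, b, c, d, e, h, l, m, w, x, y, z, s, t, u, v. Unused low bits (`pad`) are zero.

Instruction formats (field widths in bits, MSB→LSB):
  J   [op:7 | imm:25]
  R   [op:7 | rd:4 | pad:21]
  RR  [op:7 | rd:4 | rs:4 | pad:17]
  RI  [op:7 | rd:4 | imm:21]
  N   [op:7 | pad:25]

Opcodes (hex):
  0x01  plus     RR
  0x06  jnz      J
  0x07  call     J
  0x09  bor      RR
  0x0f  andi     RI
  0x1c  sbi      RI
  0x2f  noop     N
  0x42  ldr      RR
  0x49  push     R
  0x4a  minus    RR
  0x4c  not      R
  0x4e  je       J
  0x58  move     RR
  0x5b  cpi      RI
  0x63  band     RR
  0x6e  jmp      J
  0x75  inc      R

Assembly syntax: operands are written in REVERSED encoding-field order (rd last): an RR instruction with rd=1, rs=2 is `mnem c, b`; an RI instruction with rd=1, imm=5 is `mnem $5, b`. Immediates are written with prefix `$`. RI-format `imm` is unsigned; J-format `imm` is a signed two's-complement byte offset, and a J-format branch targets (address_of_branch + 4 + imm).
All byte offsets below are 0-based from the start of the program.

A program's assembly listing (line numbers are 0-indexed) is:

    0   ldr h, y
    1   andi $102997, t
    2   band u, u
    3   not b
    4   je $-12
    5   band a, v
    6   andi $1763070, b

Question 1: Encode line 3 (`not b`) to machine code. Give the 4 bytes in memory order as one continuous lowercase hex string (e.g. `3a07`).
00002098

L3: not op=0x4c:7|rd=1:4|pad=0:21 ⇒ 0x98200000 ⇒ little 00 00 20 98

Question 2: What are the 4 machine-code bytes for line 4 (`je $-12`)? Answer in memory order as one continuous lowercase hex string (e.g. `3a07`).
L4: je op=0x4e:7|imm=-12:25 ⇒ 0x9dfffff4 ⇒ little f4 ff ff 9d

f4ffff9d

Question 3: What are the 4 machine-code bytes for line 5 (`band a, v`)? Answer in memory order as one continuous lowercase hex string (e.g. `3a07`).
L5: band op=0x63:7|rd=15:4|rs=0:4|pad=0:17 ⇒ 0xc7e00000 ⇒ little 00 00 e0 c7

0000e0c7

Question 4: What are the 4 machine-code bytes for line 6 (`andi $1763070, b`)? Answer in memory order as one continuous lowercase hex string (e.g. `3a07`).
L6: andi op=0xf:7|rd=1:4|imm=1763070:21 ⇒ 0x1e3ae6fe ⇒ little fe e6 3a 1e

fee63a1e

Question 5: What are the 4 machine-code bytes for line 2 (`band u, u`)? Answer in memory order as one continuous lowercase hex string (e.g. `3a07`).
0000dcc7

L2: band op=0x63:7|rd=14:4|rs=14:4|pad=0:17 ⇒ 0xc7dc0000 ⇒ little 00 00 dc c7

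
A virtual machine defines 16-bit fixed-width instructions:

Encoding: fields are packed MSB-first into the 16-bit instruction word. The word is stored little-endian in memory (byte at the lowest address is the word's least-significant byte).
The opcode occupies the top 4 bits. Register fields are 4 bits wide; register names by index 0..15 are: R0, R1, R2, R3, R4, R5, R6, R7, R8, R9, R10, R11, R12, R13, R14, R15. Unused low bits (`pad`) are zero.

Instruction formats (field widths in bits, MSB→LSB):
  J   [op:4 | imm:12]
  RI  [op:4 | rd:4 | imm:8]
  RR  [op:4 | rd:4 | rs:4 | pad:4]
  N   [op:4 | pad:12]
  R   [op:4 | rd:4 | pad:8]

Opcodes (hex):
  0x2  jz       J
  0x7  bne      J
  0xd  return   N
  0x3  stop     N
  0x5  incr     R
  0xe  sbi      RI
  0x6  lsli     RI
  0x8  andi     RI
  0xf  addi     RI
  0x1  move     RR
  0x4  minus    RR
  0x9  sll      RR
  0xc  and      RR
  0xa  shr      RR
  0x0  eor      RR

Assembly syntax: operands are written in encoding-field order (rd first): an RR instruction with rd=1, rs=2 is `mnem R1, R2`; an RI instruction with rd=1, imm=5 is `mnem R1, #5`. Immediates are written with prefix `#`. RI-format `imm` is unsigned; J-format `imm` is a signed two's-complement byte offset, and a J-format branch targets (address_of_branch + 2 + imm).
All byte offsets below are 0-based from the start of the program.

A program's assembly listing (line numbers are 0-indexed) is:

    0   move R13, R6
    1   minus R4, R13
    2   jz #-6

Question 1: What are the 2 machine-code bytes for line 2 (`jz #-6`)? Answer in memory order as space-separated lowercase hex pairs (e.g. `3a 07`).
fa 2f

2. jz fields op=0x2:4|imm=-6:12 → word 2ffah → fa 2f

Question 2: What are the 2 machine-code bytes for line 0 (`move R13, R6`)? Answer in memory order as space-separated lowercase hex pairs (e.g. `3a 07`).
line 0 (move): pack op=0x1:4|rd=13:4|rs=6:4|pad=0:4 = 0x1d60; little→ 60 1d

60 1d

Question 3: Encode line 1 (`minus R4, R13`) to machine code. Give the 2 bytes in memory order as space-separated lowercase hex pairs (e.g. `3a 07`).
d0 44

line 1 (minus): pack op=0x4:4|rd=4:4|rs=13:4|pad=0:4 = 0x44d0; little→ d0 44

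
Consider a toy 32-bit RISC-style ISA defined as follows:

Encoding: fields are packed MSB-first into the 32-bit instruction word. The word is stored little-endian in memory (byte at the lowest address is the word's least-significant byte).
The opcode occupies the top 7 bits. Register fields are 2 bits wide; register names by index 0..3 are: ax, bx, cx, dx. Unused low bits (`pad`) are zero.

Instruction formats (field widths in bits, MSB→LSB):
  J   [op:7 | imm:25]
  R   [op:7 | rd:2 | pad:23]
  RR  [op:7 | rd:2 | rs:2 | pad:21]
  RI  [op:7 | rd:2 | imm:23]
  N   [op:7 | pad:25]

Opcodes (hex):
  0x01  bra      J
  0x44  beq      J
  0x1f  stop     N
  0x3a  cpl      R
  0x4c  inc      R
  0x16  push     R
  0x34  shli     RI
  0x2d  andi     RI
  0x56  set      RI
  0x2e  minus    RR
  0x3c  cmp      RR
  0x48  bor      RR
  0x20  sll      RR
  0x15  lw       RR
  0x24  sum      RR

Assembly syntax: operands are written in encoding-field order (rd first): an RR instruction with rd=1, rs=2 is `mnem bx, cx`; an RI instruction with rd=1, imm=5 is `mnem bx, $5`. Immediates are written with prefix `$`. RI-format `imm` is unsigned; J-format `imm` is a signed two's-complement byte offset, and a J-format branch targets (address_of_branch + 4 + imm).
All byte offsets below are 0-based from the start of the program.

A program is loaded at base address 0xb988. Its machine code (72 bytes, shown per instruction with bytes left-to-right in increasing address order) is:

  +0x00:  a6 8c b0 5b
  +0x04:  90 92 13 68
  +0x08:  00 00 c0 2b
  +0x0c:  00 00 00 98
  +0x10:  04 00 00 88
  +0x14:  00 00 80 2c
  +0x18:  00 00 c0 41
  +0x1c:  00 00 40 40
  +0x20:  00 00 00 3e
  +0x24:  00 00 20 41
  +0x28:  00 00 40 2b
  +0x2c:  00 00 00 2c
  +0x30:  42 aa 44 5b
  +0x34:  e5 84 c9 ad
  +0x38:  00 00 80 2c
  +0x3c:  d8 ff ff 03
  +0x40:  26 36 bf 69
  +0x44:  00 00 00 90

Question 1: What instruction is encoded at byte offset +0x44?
@+44  little-endian(00 00 00 90) = 0x90000000
  op=0x90000000>>25=0x48 ⇒ bor (RR)
  [24:23] rd=0 = ax
  [22:21] rs=0 = ax

bor ax, ax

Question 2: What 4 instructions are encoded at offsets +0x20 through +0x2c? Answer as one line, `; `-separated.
stop; sll cx, bx; lw cx, cx; push ax

@+20  little-endian(00 00 00 3e) = 0x3e000000
  op=0x3e000000>>25=0x1f ⇒ stop (N)
@+24  little-endian(00 00 20 41) = 0x41200000
  op=0x41200000>>25=0x20 ⇒ sll (RR)
  rd@[24:23]=0x2 ⇒ cx
  rs@[22:21]=0x1 ⇒ bx
@+28  little-endian(00 00 40 2b) = 0x2b400000
  op=0x2b400000>>25=0x15 ⇒ lw (RR)
  rd@[24:23]=0x2 ⇒ cx
  rs@[22:21]=0x2 ⇒ cx
@+2c  little-endian(00 00 00 2c) = 0x2c000000
  op=0x2c000000>>25=0x16 ⇒ push (R)
  rd@[24:23]=0x0 ⇒ ax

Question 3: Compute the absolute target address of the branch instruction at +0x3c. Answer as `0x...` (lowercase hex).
0xb9a0

[3c] d8 ff ff 03 → 0x03ffffd8
  opcode bits[31:25]=0x1: bra/J
  [24:0] imm=33554392 (s25→-40) = $-40
  target = base 0xb988 + off 0x3c + 4 + imm -40 = 0xb9a0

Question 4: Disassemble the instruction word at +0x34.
set dx, $4818149

off 0x34: read e5 84 c9 ad as little → 0xadc984e5
  opcode bits[31:25]=0x56: set/RI
  rd@[24:23]=0x3 ⇒ dx
  imm@[22:0]=0x4984e5 ⇒ $4818149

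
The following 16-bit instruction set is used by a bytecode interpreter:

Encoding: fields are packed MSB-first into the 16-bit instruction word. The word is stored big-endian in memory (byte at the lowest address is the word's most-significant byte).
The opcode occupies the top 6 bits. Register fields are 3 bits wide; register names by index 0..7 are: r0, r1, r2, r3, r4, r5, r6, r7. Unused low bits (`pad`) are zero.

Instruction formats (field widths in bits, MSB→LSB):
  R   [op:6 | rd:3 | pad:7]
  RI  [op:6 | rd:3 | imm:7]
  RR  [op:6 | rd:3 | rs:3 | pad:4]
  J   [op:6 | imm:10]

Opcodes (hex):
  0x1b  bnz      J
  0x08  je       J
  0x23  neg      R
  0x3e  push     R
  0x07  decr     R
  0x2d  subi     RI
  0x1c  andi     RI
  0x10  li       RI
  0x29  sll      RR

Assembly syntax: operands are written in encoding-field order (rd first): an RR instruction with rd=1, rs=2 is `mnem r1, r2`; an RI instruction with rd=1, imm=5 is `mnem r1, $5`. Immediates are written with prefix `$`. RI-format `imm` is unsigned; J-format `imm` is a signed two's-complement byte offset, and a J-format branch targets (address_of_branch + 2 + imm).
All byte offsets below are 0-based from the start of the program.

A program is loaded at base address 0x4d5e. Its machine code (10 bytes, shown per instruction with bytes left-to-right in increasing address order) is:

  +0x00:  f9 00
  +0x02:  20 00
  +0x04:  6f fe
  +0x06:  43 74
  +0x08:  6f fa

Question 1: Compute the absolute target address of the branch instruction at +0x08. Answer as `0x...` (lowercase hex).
0x4d62

off 0x08: read 6f fa as big → 0x6ffa
  op=0x6ffa>>10=0x1b ⇒ bnz (J)
  imm: (w>>0)&0x3ff=0x3fa (s10→-6) → $-6
  target = base 0x4d5e + off 0x08 + 2 + imm -6 = 0x4d62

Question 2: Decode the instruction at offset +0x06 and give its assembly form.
@+06  big-endian(43 74) = 0x4374
  op=0x4374>>10=0x10 ⇒ li (RI)
  rd: (w>>7)&0x7=0x6 → r6
  imm: (w>>0)&0x7f=0x74 → $116

li r6, $116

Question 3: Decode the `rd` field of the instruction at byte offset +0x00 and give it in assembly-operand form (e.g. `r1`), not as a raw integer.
+0x00: f9 00 ⇒ word 0xf900 (big)
  op=0xf900>>10=0x3e ⇒ push (R)
  [9:7] rd=2 = r2

r2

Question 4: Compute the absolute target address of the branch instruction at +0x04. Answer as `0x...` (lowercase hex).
off 0x04: read 6f fe as big → 0x6ffe
  op=0x6ffe>>10=0x1b ⇒ bnz (J)
  imm@[9:0]=0x3fe (s10→-2) ⇒ $-2
  target = base 0x4d5e + off 0x04 + 2 + imm -2 = 0x4d62

0x4d62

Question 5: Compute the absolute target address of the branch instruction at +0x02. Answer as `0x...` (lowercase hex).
[02] 20 00 → 0x2000
  op=0x2000>>10=0x8 ⇒ je (J)
  imm: (w>>0)&0x3ff=0x0 → $0
  target = base 0x4d5e + off 0x02 + 2 + imm 0 = 0x4d62

0x4d62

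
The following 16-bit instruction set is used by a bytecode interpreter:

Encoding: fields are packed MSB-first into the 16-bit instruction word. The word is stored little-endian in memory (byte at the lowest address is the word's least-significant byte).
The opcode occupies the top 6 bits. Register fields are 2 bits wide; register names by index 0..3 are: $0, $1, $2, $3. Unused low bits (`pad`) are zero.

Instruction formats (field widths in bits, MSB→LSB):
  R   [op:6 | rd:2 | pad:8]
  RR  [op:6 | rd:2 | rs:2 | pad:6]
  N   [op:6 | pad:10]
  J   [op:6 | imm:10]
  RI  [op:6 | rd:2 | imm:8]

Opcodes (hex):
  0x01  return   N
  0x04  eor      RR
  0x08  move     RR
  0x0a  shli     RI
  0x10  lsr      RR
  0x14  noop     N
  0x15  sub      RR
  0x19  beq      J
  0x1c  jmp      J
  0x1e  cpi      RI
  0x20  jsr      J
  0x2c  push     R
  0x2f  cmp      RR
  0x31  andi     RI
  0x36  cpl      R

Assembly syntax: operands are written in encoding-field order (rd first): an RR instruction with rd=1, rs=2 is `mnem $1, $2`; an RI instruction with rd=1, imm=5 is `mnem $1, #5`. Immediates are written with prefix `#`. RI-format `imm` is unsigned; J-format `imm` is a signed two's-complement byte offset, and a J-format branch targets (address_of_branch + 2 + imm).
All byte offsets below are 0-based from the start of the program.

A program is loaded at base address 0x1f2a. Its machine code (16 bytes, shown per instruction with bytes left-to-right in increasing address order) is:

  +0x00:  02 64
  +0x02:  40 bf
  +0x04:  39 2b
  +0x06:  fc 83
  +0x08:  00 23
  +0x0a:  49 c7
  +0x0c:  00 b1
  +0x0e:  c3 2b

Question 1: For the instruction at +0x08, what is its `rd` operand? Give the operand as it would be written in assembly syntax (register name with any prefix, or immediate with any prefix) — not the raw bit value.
$3

@+08  little-endian(00 23) = 0x2300
  op=0x2300>>10=0x8 ⇒ move (RR)
  [9:8] rd=3 = $3
  [7:6] rs=0 = $0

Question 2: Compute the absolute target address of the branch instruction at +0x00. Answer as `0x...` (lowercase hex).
[00] 02 64 → 0x6402
  top 6b → 0x19 → beq [J]
  imm: (w>>0)&0x3ff=0x2 → #2
  target = base 0x1f2a + off 0x00 + 2 + imm 2 = 0x1f2e

0x1f2e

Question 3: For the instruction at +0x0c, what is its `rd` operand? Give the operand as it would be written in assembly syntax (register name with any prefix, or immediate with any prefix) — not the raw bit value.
$1

[0c] 00 b1 → 0xb100
  opcode bits[15:10]=0x2c: push/R
  rd@[9:8]=0x1 ⇒ $1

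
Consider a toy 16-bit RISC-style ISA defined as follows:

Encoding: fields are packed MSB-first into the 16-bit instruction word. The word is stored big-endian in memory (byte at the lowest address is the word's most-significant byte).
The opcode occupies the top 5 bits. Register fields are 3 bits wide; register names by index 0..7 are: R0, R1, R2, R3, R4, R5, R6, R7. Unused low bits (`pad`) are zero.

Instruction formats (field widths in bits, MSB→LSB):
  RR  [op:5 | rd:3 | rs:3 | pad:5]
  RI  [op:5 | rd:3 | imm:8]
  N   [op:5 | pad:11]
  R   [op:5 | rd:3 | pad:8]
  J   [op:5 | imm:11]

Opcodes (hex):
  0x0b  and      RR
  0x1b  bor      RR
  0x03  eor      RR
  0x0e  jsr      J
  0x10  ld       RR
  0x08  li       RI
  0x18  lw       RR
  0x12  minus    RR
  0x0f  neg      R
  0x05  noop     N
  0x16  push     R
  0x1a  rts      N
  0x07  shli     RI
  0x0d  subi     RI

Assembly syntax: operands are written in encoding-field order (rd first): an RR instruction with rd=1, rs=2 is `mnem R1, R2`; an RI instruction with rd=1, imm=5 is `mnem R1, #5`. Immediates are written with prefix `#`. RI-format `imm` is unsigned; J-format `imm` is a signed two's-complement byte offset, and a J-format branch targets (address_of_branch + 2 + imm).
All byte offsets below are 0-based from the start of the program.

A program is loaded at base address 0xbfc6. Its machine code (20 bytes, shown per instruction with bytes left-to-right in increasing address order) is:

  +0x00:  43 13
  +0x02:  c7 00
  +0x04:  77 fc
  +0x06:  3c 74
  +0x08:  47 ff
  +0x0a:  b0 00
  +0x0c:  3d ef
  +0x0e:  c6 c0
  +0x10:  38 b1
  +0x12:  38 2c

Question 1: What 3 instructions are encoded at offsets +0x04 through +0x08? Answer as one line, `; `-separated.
jsr #-4; shli R4, #116; li R7, #255

[04] 77 fc → 0x77fc
  op=0x77fc>>11=0xe ⇒ jsr (J)
  [10:0] imm=2044 (s11→-4) = #-4
[06] 3c 74 → 0x3c74
  op=0x3c74>>11=0x7 ⇒ shli (RI)
  [10:8] rd=4 = R4
  [7:0] imm=116 = #116
[08] 47 ff → 0x47ff
  op=0x47ff>>11=0x8 ⇒ li (RI)
  [10:8] rd=7 = R7
  [7:0] imm=255 = #255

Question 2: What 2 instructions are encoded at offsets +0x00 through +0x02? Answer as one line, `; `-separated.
li R3, #19; lw R7, R0

@+00  big-endian(43 13) = 0x4313
  opcode bits[15:11]=0x8: li/RI
  rd: (w>>8)&0x7=0x3 → R3
  imm: (w>>0)&0xff=0x13 → #19
@+02  big-endian(c7 00) = 0xc700
  opcode bits[15:11]=0x18: lw/RR
  rd: (w>>8)&0x7=0x7 → R7
  rs: (w>>5)&0x7=0x0 → R0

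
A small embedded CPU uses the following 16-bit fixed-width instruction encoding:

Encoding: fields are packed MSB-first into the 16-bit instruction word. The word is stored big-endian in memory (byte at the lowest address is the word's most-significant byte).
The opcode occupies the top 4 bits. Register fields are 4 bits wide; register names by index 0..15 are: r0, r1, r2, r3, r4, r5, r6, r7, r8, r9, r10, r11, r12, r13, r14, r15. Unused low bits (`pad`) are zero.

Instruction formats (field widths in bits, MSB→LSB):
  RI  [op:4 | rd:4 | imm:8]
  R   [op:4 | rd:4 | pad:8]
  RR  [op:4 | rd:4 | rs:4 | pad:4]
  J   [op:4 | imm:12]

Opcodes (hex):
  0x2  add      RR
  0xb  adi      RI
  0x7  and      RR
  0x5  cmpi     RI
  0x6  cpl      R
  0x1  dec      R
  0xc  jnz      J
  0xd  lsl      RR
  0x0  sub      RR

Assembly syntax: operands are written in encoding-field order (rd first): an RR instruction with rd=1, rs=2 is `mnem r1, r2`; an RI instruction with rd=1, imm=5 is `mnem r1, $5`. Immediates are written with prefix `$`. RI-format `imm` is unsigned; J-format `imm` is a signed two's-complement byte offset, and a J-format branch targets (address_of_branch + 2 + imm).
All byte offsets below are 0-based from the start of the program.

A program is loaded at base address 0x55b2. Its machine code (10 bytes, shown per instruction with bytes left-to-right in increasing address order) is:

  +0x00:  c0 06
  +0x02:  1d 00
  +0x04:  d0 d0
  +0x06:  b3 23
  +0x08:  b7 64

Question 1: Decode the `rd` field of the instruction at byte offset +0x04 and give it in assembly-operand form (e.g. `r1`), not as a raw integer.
+0x04: d0 d0 ⇒ word 0xd0d0 (big)
  opcode bits[15:12]=0xd: lsl/RR
  rd: (w>>8)&0xf=0x0 → r0
  rs: (w>>4)&0xf=0xd → r13

r0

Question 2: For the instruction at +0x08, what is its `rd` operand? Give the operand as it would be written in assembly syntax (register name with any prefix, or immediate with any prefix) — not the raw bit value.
+0x08: b7 64 ⇒ word 0xb764 (big)
  op=0xb764>>12=0xb ⇒ adi (RI)
  rd@[11:8]=0x7 ⇒ r7
  imm@[7:0]=0x64 ⇒ $100

r7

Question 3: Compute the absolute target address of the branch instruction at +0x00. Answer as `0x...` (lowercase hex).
0x55ba

[00] c0 06 → 0xc006
  opcode bits[15:12]=0xc: jnz/J
  imm@[11:0]=0x6 ⇒ $6
  target = base 0x55b2 + off 0x00 + 2 + imm 6 = 0x55ba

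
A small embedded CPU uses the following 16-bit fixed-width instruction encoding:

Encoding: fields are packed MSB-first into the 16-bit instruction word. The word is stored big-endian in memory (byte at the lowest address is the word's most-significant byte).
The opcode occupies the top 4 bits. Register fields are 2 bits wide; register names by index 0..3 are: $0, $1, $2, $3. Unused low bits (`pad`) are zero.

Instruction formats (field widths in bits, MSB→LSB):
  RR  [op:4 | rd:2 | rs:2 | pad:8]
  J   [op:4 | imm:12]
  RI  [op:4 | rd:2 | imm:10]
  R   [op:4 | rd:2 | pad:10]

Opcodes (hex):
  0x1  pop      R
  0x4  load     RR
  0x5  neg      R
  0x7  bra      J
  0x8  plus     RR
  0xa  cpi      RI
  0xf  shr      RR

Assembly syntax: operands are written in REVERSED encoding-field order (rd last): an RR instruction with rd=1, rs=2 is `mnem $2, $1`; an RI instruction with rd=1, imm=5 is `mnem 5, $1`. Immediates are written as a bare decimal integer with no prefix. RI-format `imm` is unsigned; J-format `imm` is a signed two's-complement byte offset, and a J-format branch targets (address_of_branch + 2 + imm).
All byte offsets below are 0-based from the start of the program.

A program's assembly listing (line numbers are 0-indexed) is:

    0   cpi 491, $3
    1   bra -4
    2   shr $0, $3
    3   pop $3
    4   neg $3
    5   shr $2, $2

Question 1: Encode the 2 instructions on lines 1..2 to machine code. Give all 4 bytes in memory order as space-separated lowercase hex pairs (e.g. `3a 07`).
7f fc fc 00

1. bra fields op=0x7:4|imm=-4:12 → word 7ffch → 7f fc
2. shr fields op=0xf:4|rd=3:2|rs=0:2|pad=0:8 → word fc00h → fc 00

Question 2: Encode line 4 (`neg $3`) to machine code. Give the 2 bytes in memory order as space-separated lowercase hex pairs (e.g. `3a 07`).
5c 00

line 4 (neg): pack op=0x5:4|rd=3:2|pad=0:10 = 0x5c00; big→ 5c 00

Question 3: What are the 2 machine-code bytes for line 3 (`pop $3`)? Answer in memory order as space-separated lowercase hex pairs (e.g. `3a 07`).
line 3 (pop): pack op=0x1:4|rd=3:2|pad=0:10 = 0x1c00; big→ 1c 00

1c 00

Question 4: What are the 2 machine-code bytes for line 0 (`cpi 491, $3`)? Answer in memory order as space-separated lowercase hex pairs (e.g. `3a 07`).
L0: cpi op=0xa:4|rd=3:2|imm=491:10 ⇒ 0xadeb ⇒ big ad eb

ad eb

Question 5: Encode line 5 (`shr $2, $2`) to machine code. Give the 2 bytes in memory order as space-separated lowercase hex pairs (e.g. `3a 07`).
line 5 (shr): pack op=0xf:4|rd=2:2|rs=2:2|pad=0:8 = 0xfa00; big→ fa 00

fa 00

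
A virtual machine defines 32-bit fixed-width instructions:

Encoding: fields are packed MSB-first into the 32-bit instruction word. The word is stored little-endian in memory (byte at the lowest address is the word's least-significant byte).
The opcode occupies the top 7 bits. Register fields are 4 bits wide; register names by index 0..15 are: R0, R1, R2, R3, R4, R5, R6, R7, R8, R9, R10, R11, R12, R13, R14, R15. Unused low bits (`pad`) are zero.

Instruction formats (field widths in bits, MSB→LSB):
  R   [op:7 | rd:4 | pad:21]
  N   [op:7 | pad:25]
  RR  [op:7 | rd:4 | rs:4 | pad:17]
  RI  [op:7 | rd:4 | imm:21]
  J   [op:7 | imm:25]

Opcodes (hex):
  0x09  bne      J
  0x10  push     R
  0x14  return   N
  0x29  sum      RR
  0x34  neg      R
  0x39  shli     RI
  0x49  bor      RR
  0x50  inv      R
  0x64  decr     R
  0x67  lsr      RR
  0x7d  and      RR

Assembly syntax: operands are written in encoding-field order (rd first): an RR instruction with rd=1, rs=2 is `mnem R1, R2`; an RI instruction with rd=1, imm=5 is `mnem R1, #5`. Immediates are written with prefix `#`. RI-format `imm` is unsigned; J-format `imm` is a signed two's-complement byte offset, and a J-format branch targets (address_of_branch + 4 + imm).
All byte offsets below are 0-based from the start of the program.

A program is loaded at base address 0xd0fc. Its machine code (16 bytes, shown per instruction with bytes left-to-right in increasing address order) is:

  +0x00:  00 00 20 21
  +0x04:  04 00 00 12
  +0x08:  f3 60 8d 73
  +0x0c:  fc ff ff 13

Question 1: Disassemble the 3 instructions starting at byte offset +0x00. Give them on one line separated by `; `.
+0x00: 00 00 20 21 ⇒ word 0x21200000 (little)
  opcode bits[31:25]=0x10: push/R
  rd@[24:21]=0x9 ⇒ R9
+0x04: 04 00 00 12 ⇒ word 0x12000004 (little)
  opcode bits[31:25]=0x9: bne/J
  imm@[24:0]=0x4 ⇒ #4
+0x08: f3 60 8d 73 ⇒ word 0x738d60f3 (little)
  opcode bits[31:25]=0x39: shli/RI
  rd@[24:21]=0xc ⇒ R12
  imm@[20:0]=0xd60f3 ⇒ #876787

push R9; bne #4; shli R12, #876787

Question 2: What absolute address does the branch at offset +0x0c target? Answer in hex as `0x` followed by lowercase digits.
0xd108

+0x0c: fc ff ff 13 ⇒ word 0x13fffffc (little)
  opcode bits[31:25]=0x9: bne/J
  imm@[24:0]=0x1fffffc (s25→-4) ⇒ #-4
  target = base 0xd0fc + off 0x0c + 4 + imm -4 = 0xd108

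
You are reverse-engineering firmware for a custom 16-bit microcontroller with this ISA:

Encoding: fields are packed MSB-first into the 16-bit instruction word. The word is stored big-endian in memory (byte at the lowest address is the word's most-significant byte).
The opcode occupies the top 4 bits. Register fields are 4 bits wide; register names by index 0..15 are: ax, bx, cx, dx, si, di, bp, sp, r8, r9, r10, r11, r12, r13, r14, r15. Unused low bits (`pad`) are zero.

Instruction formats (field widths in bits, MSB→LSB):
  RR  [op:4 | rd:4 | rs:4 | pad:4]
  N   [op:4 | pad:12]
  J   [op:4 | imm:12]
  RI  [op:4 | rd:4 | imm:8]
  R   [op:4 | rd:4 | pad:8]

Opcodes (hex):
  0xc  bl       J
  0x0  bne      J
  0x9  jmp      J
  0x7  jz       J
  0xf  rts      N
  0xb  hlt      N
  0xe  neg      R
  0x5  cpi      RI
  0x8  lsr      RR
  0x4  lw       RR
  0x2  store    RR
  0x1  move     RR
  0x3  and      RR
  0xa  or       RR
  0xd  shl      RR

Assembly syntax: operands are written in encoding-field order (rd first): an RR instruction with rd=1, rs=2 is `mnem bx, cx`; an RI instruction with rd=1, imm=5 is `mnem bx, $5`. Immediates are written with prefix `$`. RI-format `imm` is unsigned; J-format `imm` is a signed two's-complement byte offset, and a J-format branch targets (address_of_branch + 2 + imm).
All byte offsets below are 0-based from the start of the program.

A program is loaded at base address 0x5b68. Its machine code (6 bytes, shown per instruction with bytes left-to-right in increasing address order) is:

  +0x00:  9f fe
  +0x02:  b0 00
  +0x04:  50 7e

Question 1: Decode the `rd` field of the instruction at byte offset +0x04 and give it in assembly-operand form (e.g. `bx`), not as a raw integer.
ax

+0x04: 50 7e ⇒ word 0x507e (big)
  top 4b → 0x5 → cpi [RI]
  rd@[11:8]=0x0 ⇒ ax
  imm@[7:0]=0x7e ⇒ $126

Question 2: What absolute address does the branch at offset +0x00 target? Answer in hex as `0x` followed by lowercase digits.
0x5b68

[00] 9f fe → 0x9ffe
  op=0x9ffe>>12=0x9 ⇒ jmp (J)
  imm: (w>>0)&0xfff=0xffe (s12→-2) → $-2
  target = base 0x5b68 + off 0x00 + 2 + imm -2 = 0x5b68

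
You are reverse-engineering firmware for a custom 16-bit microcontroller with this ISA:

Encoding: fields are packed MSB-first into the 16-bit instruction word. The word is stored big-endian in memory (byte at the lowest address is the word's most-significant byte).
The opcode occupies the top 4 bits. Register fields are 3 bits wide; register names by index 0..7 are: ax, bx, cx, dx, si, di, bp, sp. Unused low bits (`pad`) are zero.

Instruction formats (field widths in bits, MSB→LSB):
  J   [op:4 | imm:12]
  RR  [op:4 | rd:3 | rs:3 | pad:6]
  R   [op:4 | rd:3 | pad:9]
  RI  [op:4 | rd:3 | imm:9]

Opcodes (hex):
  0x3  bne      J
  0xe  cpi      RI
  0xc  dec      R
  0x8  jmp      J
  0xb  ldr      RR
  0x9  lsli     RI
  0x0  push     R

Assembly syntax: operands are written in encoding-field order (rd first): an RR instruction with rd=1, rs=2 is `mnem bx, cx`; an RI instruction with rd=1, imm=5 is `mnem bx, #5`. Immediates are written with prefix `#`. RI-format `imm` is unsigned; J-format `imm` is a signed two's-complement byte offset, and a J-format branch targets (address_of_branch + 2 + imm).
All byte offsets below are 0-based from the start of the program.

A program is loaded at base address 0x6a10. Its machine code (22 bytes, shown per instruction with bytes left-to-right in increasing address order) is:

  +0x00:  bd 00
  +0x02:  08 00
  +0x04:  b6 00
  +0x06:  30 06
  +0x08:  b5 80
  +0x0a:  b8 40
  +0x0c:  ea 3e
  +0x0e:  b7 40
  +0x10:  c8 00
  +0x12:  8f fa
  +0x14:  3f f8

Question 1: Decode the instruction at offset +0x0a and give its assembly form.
+0x0a: b8 40 ⇒ word 0xb840 (big)
  op=0xb840>>12=0xb ⇒ ldr (RR)
  rd@[11:9]=0x4 ⇒ si
  rs@[8:6]=0x1 ⇒ bx

ldr si, bx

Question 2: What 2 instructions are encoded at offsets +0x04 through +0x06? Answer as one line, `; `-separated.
@+04  big-endian(b6 00) = 0xb600
  top 4b → 0xb → ldr [RR]
  [11:9] rd=3 = dx
  [8:6] rs=0 = ax
@+06  big-endian(30 06) = 0x3006
  top 4b → 0x3 → bne [J]
  [11:0] imm=6 = #6

ldr dx, ax; bne #6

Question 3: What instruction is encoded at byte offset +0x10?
dec si

+0x10: c8 00 ⇒ word 0xc800 (big)
  opcode bits[15:12]=0xc: dec/R
  rd: (w>>9)&0x7=0x4 → si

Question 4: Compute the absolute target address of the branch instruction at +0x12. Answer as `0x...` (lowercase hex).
off 0x12: read 8f fa as big → 0x8ffa
  top 4b → 0x8 → jmp [J]
  imm@[11:0]=0xffa (s12→-6) ⇒ #-6
  target = base 0x6a10 + off 0x12 + 2 + imm -6 = 0x6a1e

0x6a1e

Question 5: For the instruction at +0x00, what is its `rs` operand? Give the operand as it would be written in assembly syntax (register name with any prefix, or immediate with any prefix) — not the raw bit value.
si

off 0x00: read bd 00 as big → 0xbd00
  top 4b → 0xb → ldr [RR]
  rd: (w>>9)&0x7=0x6 → bp
  rs: (w>>6)&0x7=0x4 → si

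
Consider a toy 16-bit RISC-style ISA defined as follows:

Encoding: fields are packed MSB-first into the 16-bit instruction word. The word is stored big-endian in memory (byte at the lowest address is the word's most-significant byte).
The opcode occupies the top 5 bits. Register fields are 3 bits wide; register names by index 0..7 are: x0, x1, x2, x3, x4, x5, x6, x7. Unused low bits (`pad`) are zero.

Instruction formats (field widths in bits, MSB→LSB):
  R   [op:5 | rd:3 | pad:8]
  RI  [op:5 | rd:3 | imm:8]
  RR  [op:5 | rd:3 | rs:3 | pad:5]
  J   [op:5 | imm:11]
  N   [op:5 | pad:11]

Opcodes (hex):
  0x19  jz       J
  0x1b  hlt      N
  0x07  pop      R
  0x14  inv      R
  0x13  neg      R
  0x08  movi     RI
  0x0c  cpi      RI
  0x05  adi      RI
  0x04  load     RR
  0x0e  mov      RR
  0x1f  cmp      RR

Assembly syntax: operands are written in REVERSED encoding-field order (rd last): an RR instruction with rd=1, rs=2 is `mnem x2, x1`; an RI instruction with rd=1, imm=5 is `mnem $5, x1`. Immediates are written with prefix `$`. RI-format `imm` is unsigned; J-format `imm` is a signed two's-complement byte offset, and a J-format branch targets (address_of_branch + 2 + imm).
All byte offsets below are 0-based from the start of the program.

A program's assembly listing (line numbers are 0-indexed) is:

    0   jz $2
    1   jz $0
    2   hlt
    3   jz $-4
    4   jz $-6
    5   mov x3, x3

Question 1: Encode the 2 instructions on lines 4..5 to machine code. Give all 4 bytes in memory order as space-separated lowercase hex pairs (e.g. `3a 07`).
cf fa 73 60

4. jz fields op=0x19:5|imm=-6:11 → word cffah → cf fa
5. mov fields op=0xe:5|rd=3:3|rs=3:3|pad=0:5 → word 7360h → 73 60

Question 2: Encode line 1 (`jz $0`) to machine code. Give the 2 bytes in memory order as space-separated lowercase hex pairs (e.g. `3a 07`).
c8 00

line 1 (jz): pack op=0x19:5|imm=0:11 = 0xc800; big→ c8 00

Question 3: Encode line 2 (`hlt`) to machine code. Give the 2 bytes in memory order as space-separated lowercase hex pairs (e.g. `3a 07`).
L2: hlt op=0x1b:5|pad=0:11 ⇒ 0xd800 ⇒ big d8 00

d8 00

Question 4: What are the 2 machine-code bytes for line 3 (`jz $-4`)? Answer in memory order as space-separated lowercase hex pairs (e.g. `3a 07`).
cf fc

L3: jz op=0x19:5|imm=-4:11 ⇒ 0xcffc ⇒ big cf fc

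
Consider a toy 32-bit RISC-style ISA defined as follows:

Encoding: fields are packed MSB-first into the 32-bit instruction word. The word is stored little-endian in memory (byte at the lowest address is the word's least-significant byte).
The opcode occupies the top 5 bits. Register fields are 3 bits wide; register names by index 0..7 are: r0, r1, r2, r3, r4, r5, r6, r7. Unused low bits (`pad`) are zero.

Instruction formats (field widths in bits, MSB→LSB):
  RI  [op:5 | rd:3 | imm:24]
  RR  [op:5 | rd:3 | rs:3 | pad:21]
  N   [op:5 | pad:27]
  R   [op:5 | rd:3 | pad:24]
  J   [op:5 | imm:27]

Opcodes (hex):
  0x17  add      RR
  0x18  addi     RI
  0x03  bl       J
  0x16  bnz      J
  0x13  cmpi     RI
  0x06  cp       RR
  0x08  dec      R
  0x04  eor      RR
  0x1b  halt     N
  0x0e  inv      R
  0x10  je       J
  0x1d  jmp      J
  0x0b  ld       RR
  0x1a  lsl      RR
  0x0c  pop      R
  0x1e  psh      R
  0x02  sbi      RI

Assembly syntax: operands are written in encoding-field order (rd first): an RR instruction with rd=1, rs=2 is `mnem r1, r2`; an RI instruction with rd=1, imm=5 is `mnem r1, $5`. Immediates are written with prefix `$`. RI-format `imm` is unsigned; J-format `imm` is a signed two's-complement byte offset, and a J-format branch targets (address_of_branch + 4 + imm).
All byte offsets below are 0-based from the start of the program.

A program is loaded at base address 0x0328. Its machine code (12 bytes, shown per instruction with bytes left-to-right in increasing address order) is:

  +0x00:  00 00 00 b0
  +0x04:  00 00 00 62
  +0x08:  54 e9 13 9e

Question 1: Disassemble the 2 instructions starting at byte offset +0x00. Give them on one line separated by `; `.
+0x00: 00 00 00 b0 ⇒ word 0xb0000000 (little)
  top 5b → 0x16 → bnz [J]
  imm: (w>>0)&0x7ffffff=0x0 → $0
+0x04: 00 00 00 62 ⇒ word 0x62000000 (little)
  top 5b → 0xc → pop [R]
  rd: (w>>24)&0x7=0x2 → r2

bnz $0; pop r2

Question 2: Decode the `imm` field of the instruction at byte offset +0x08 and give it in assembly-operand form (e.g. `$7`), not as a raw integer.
$1304916

[08] 54 e9 13 9e → 0x9e13e954
  op=0x9e13e954>>27=0x13 ⇒ cmpi (RI)
  rd: (w>>24)&0x7=0x6 → r6
  imm: (w>>0)&0xffffff=0x13e954 → $1304916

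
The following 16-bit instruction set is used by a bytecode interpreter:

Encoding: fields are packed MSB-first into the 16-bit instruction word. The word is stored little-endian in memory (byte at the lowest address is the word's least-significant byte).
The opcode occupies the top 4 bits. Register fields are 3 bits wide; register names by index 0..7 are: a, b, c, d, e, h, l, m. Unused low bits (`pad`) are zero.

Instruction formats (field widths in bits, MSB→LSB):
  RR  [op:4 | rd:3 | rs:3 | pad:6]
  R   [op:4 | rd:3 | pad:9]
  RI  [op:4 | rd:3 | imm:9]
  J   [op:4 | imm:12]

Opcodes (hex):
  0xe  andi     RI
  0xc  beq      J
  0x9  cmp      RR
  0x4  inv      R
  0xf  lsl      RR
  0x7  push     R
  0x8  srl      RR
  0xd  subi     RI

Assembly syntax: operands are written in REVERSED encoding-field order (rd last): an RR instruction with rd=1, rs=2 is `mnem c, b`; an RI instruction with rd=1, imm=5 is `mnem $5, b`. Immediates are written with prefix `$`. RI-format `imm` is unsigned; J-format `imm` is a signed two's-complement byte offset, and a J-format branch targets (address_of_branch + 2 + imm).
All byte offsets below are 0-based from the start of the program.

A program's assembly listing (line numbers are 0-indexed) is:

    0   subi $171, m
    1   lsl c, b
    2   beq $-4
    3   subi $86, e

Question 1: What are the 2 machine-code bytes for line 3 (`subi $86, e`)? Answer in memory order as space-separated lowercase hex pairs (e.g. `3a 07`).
56 d8

3. subi fields op=0xd:4|rd=4:3|imm=86:9 → word d856h → 56 d8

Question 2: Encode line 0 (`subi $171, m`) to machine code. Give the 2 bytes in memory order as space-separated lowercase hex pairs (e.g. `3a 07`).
line 0 (subi): pack op=0xd:4|rd=7:3|imm=171:9 = 0xdeab; little→ ab de

ab de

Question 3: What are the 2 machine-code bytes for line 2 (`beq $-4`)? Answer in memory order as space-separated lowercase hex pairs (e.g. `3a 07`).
L2: beq op=0xc:4|imm=-4:12 ⇒ 0xcffc ⇒ little fc cf

fc cf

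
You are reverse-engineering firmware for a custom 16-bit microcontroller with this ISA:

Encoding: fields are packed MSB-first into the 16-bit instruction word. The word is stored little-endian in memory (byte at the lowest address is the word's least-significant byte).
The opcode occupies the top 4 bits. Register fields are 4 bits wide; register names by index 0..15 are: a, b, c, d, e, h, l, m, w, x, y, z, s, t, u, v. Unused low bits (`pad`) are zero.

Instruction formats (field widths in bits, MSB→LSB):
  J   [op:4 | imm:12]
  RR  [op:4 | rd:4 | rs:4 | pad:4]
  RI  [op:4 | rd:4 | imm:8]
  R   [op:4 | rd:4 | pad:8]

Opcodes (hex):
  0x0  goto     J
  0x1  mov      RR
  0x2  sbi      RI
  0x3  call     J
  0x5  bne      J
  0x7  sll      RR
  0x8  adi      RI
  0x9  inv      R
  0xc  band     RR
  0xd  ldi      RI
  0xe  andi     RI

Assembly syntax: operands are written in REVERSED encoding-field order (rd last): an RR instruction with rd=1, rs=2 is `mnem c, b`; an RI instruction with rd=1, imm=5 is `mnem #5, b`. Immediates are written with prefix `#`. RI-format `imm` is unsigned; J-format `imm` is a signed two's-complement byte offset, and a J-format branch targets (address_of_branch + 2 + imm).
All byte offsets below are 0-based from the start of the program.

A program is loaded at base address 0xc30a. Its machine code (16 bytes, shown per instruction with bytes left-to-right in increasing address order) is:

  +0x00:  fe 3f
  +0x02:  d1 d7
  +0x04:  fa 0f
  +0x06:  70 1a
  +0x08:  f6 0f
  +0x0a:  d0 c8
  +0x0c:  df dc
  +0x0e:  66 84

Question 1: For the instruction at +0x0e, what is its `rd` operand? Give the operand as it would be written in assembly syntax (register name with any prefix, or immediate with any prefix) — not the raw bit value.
off 0x0e: read 66 84 as little → 0x8466
  opcode bits[15:12]=0x8: adi/RI
  rd: (w>>8)&0xf=0x4 → e
  imm: (w>>0)&0xff=0x66 → #102

e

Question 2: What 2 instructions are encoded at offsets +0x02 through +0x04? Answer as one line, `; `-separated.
ldi #209, m; goto #-6

[02] d1 d7 → 0xd7d1
  top 4b → 0xd → ldi [RI]
  [11:8] rd=7 = m
  [7:0] imm=209 = #209
[04] fa 0f → 0x0ffa
  top 4b → 0x0 → goto [J]
  [11:0] imm=4090 (s12→-6) = #-6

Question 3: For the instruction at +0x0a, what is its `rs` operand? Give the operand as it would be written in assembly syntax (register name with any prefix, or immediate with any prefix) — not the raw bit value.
off 0x0a: read d0 c8 as little → 0xc8d0
  op=0xc8d0>>12=0xc ⇒ band (RR)
  rd: (w>>8)&0xf=0x8 → w
  rs: (w>>4)&0xf=0xd → t

t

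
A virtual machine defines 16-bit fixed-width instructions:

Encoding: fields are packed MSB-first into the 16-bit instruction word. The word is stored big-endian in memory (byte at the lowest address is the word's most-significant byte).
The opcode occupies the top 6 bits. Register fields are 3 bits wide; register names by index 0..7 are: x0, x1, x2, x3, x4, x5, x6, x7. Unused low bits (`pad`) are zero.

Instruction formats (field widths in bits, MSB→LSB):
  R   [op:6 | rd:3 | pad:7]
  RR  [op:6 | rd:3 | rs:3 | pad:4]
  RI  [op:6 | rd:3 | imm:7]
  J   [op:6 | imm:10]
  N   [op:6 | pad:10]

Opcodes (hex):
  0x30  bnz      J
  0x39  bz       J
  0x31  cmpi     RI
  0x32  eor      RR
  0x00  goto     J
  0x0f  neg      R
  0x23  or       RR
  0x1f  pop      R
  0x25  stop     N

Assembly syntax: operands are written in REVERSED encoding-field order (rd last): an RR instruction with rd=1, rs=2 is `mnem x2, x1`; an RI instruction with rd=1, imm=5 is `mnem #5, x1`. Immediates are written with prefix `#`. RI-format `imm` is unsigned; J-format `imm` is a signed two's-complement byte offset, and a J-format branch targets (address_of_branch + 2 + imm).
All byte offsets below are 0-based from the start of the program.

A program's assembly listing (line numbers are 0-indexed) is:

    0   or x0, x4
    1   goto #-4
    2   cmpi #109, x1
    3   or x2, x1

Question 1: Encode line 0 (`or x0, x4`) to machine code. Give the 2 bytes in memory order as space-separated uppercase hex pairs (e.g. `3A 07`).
8E 00

line 0 (or): pack op=0x23:6|rd=4:3|rs=0:3|pad=0:4 = 0x8e00; big→ 8e 00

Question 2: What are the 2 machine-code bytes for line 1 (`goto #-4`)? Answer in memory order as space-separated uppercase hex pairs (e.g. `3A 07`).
03 FC

L1: goto op=0x0:6|imm=-4:10 ⇒ 0x03fc ⇒ big 03 fc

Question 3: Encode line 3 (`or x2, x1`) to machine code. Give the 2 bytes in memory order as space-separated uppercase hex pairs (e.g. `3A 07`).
L3: or op=0x23:6|rd=1:3|rs=2:3|pad=0:4 ⇒ 0x8ca0 ⇒ big 8c a0

8C A0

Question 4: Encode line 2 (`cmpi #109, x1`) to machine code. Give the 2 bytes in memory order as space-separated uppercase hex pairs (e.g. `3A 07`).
C4 ED

L2: cmpi op=0x31:6|rd=1:3|imm=109:7 ⇒ 0xc4ed ⇒ big c4 ed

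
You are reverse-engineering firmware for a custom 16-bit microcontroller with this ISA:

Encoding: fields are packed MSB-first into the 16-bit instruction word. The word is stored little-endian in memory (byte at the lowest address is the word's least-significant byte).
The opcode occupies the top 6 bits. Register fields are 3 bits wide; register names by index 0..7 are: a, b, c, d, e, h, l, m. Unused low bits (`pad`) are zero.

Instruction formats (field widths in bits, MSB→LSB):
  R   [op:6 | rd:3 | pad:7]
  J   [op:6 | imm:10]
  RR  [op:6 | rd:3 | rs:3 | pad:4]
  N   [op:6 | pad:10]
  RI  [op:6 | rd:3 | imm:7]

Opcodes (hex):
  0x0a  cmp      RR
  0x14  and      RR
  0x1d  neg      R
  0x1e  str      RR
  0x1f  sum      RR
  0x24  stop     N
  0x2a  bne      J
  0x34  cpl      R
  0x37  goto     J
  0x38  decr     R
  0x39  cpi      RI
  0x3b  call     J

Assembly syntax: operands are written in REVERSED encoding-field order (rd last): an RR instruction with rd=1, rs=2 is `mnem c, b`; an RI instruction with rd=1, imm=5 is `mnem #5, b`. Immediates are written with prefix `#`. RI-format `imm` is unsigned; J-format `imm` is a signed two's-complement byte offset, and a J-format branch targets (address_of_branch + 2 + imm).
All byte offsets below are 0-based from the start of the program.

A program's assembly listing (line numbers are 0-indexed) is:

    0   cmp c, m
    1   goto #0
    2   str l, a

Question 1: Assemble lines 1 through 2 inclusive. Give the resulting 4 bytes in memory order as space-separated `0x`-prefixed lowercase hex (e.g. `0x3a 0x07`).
line 1 (goto): pack op=0x37:6|imm=0:10 = 0xdc00; little→ 00 dc
line 2 (str): pack op=0x1e:6|rd=0:3|rs=6:3|pad=0:4 = 0x7860; little→ 60 78

0x00 0xdc 0x60 0x78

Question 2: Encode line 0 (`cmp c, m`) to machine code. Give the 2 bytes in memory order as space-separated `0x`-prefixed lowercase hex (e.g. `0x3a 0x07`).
0xa0 0x2b

L0: cmp op=0xa:6|rd=7:3|rs=2:3|pad=0:4 ⇒ 0x2ba0 ⇒ little a0 2b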